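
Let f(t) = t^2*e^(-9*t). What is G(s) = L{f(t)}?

L{e^(-9t)} = 1/(s + 9).
Then apply L{t^2·g(t)} = (-1)^2 d^2/ds^2[H(s)] with H(s) = 1/(s + 9):
differentiating 2 times and applying the sign gives 2/(s + 9)^3.

G(s) = 2/(s + 9)^3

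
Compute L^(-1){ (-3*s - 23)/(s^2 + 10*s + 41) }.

-2*exp(-5*t)*sin(4*t) - 3*exp(-5*t)*cos(4*t)

Complete the square in the denominator: s^2 + 10*s + 41 = (s + 5)^2 + 4^2.
Split the numerator to match: -3*s - 23 = -3·(s + 5) - 2·4.
Invert each term: -3·(s + 5)/((s + 5)^2 + 16) ↔ -3e^(-5t)cos(4t); -2·4/((s + 5)^2 + 16) ↔ -2e^(-5t)sin(4t).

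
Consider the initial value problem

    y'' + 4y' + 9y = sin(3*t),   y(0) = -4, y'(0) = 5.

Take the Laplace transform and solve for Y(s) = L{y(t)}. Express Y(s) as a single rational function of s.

Y(s) = (-4*s^3 - 11*s^2 - 36*s - 96)/(s^4 + 4*s^3 + 18*s^2 + 36*s + 81)

Laplace-transform each side.
The derivative rules (L{y''} = s^2 Y - s·y(0) - y'(0) and L{y'} = sY - y(0), with y(0) = -4, y'(0) = 5) turn the left side into (s^2 + 4*s + 9)Y - (-4*s - 11).
The right side is L{sin(3*t)} = 3/(s^2 + 9).
So (s^2 + 4*s + 9)Y = 3/(s^2 + 9) + (-4*s - 11).
Solve for Y(s) and write it as one ratio of polynomials.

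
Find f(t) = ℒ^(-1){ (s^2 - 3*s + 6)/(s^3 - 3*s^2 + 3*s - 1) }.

f(t) = 2*t^2*exp(t) - t*exp(t) + exp(t)

Factor the denominator: s^3 - 3*s^2 + 3*s - 1 = (s - 1)^3.
Partial fraction decomposition gives [1/(s - 1)] + [-1/(s - 1)^2] + [4/(s - 1)^3].
Invert each term: 1/(s - 1) ↔ e^(t); -1/(s - 1)^2 ↔ -t·e^(t); 4/(s - 1)^3 ↔ (2)t^2·e^(t).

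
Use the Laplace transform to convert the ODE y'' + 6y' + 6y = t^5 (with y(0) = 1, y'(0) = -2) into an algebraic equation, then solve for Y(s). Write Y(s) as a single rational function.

Y(s) = (s^7 + 4*s^6 + 120)/(s^8 + 6*s^7 + 6*s^6)

Take the Laplace transform of both sides.
With L{y''} = s^2 Y - s·y(0) - y'(0) and L{y'} = sY - y(0), with y(0) = 1, y'(0) = -2: the LHS transforms to (s^2 + 6*s + 6)Y - (s + 4).
The right side is L{t^5} = 120/s^6.
So (s^2 + 6*s + 6)Y = 120/s^6 + (s + 4).
Solve for Y(s) and write it as one ratio of polynomials.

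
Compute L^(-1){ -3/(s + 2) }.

-3*exp(-2*t)

Since L{e^(-2t)} = 1/(s + 2), the inverse is exp(-2*t), scaled by -3.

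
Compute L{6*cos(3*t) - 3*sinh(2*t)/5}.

The transform is linear, so treat each term independently.
(6)·[L{cos(3t)} = s/(s^2 + 9)]; (-3/5)·[L{sinh(2t)} = 2/(s^2 - 4)].

6*s/(s^2 + 9) - 6/(5*(s^2 - 4))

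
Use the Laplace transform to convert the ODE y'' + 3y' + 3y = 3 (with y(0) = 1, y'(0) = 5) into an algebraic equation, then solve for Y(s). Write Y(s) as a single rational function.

Transform both sides with L{·}.
Using L{y''} = s^2 Y - s·y(0) - y'(0) and L{y'} = sY - y(0), with y(0) = 1, y'(0) = 5, the left side becomes (s^2 + 3*s + 3)Y - (s + 8).
The right side is L{3} = 3/s.
So (s^2 + 3*s + 3)Y = 3/s + (s + 8).
Divide through and combine into a single rational function.

Y(s) = (s^2 + 8*s + 3)/(s^3 + 3*s^2 + 3*s)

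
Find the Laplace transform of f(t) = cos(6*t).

s/(s^2 + 36)

L{cos(6t)} = s/(s^2 + 36).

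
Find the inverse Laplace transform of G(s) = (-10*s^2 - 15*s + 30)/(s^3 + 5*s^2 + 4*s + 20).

5*sin(2*t) - 5*cos(2*t) - 5*exp(-5*t)

Factor the denominator: s^3 + 5*s^2 + 4*s + 20 = (s + 5)*(s^2 + 4).
Partial fraction decomposition gives [-5/(s + 5)] + [-5*s/(s^2 + 4)] + [10/(s^2 + 4)].
Invert each term: -5/(s + 5) ↔ -5e^(-5t); -5·s/(s^2 + 4) ↔ -5cos(2t); 5·2/(s^2 + 4) ↔ 5sin(2t).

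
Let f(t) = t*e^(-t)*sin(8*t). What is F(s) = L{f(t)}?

F(s) = 16*(s + 1)/(s^2 + 2*s + 65)^2

L{sin(8t)} = 8/(s^2 + 64).
Multiplying by e^(-t) shifts s → s + 1, so L{e^(-t)*sin(8*t)} = 8/((s + 1)^2 + 64).
Then apply L{t·g(t)} = -d/ds[G(s)] with G(s) = 8/((s + 1)^2 + 64):
differentiating 1 time and applying the sign gives 16*(s + 1)/(s^2 + 2*s + 65)^2.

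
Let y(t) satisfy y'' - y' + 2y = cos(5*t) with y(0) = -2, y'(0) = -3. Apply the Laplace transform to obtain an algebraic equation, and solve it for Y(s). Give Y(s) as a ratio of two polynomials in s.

Laplace-transform each side.
The derivative rules (L{y''} = s^2 Y - s·y(0) - y'(0) and L{y'} = sY - y(0), with y(0) = -2, y'(0) = -3) turn the left side into (s^2 - s + 2)Y - (-2*s - 1).
The right side is L{cos(5*t)} = s/(s^2 + 25).
So (s^2 - s + 2)Y = s/(s^2 + 25) + (-2*s - 1).
Solve for Y(s) and write it as one ratio of polynomials.

Y(s) = (-2*s^3 - s^2 - 49*s - 25)/(s^4 - s^3 + 27*s^2 - 25*s + 50)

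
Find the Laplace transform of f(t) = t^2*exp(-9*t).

L{e^(-9t)} = 1/(s + 9).
Then apply L{t^2·g(t)} = (-1)^2 d^2/ds^2[G(s)] with G(s) = 1/(s + 9):
differentiating 2 times and applying the sign gives 2/(s + 9)^3.

2/(s + 9)^3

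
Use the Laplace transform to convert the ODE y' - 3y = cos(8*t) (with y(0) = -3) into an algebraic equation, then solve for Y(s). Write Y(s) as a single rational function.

Y(s) = (-3*s^2 + s - 192)/(s^3 - 3*s^2 + 64*s - 192)

Take the Laplace transform of both sides.
Using L{y'} = sY - y(0) = sY - (-3), the left side becomes (s - 3)Y - (-3).
The right side is L{cos(8*t)} = s/(s^2 + 64).
So (s - 3)Y = s/(s^2 + 64) + (-3).
Solve for Y(s) and write it as one ratio of polynomials.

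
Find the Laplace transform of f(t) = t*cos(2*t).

(s - 2)*(s + 2)/(s^2 + 4)^2

L{cos(2t)} = s/(s^2 + 4).
Then apply L{t·g(t)} = -d/ds[G(s)] with G(s) = s/(s^2 + 4):
differentiating 1 time and applying the sign gives (s - 2)*(s + 2)/(s^2 + 4)^2.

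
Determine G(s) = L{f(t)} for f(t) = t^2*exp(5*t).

G(s) = 2/(s - 5)^3

L{e^(5t)} = 1/(s - 5).
Then apply L{t^2·g(t)} = (-1)^2 d^2/ds^2[H(s)] with H(s) = 1/(s - 5):
differentiating 2 times and applying the sign gives 2/(s - 5)^3.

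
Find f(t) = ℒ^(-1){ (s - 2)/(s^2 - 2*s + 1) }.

Factor the denominator: s^2 - 2*s + 1 = (s - 1)^2.
Partial fraction decomposition gives [1/(s - 1)] + [-1/(s - 1)^2].
Invert each term: 1/(s - 1) ↔ e^(t); -1/(s - 1)^2 ↔ -t·e^(t).

f(t) = -t*exp(t) + exp(t)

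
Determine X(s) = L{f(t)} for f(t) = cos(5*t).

L{cos(5t)} = s/(s^2 + 25).

X(s) = s/(s^2 + 25)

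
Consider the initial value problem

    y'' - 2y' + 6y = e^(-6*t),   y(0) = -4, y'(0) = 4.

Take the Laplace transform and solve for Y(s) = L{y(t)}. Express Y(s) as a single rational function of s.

Y(s) = (-4*s^2 - 12*s + 73)/(s^3 + 4*s^2 - 6*s + 36)

Take the Laplace transform of both sides.
With L{y''} = s^2 Y - s·y(0) - y'(0) and L{y'} = sY - y(0), with y(0) = -4, y'(0) = 4: the LHS transforms to (s^2 - 2*s + 6)Y - (-4*s + 12).
The right side is L{e^(-6*t)} = 1/(s + 6).
So (s^2 - 2*s + 6)Y = 1/(s + 6) + (-4*s + 12).
Divide through and combine into a single rational function.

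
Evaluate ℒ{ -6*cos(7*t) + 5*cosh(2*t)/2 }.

-6*s/(s^2 + 49) + 5*s/(2*(s^2 - 4))

The transform is linear, so treat each term independently.
(5/2)·[L{cosh(2t)} = s/(s^2 - 4)]; (-6)·[L{cos(7t)} = s/(s^2 + 49)].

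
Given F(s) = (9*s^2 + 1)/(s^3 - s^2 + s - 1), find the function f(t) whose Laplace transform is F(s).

Factor the denominator: s^3 - s^2 + s - 1 = (s - 1)*(s^2 + 1).
Partial fraction decomposition gives [5/(s - 1)] + [4*s/(s^2 + 1)] + [4/(s^2 + 1)].
Invert each term: 5/(s - 1) ↔ 5e^(t); 4·s/(s^2 + 1) ↔ 4cos(t); 4·1/(s^2 + 1) ↔ 4sin(t).

f(t) = 5*exp(t) + 4*sin(t) + 4*cos(t)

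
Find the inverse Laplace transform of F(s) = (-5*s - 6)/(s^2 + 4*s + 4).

Factor the denominator: s^2 + 4*s + 4 = (s + 2)^2.
Partial fraction decomposition gives [-5/(s + 2)] + [4/(s + 2)^2].
Invert each term: -5/(s + 2) ↔ -5e^(-2t); 4/(s + 2)^2 ↔ 4t·e^(-2t).

4*t*exp(-2*t) - 5*exp(-2*t)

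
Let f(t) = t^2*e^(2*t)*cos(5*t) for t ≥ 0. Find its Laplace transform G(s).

G(s) = 2*(s - 2)*(s^2 - 4*s - 71)/(s^2 - 4*s + 29)^3

L{cos(5t)} = s/(s^2 + 25).
Multiplying by e^(2t) shifts s → s - 2, so L{e^(2*t)*cos(5*t)} = (s - 2)/((s - 2)^2 + 25).
Then apply L{t^2·g(t)} = (-1)^2 d^2/ds^2[H(s)] with H(s) = (s - 2)/((s - 2)^2 + 25):
differentiating 2 times and applying the sign gives 2*(s - 2)*(s^2 - 4*s - 71)/(s^2 - 4*s + 29)^3.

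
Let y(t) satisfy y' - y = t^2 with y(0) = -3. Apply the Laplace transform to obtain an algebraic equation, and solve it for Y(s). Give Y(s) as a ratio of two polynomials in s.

Y(s) = (-3*s^3 + 2)/(s^4 - s^3)

Transform both sides with L{·}.
Using L{y'} = sY - y(0) = sY - (-3), the left side becomes (s - 1)Y - (-3).
The right side is L{t^2} = 2/s^3.
So (s - 1)Y = 2/s^3 + (-3).
Solve for Y(s) and write it as one ratio of polynomials.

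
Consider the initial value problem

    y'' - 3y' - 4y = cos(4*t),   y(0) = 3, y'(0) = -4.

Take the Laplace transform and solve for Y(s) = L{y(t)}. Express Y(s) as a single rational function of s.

Take the Laplace transform of both sides.
With L{y''} = s^2 Y - s·y(0) - y'(0) and L{y'} = sY - y(0), with y(0) = 3, y'(0) = -4: the LHS transforms to (s^2 - 3*s - 4)Y - (3*s - 13).
The right side is L{cos(4*t)} = s/(s^2 + 16).
So (s^2 - 3*s - 4)Y = s/(s^2 + 16) + (3*s - 13).
Divide through and combine into a single rational function.

Y(s) = (3*s^3 - 13*s^2 + 49*s - 208)/(s^4 - 3*s^3 + 12*s^2 - 48*s - 64)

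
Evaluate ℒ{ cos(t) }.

s/(s^2 + 1)

L{cos(t)} = s/(s^2 + 1).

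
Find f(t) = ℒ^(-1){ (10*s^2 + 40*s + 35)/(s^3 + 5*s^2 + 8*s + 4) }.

f(t) = 5*t*exp(-2*t) + 5*exp(-t) + 5*exp(-2*t)

Factor the denominator: s^3 + 5*s^2 + 8*s + 4 = (s + 1)*(s + 2)^2.
Partial fraction decomposition gives [5/(s + 2)] + [5/(s + 2)^2] + [5/(s + 1)].
Invert each term: 5/(s + 2) ↔ 5e^(-2t); 5/(s + 2)^2 ↔ 5t·e^(-2t); 5/(s + 1) ↔ 5e^(-t).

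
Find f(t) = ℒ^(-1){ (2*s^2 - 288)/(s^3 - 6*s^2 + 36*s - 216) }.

Factor the denominator: s^3 - 6*s^2 + 36*s - 216 = (s - 6)*(s^2 + 36).
Partial fraction decomposition gives [-3/(s - 6)] + [5*s/(s^2 + 36)] + [30/(s^2 + 36)].
Invert each term: -3/(s - 6) ↔ -3e^(6t); 5·s/(s^2 + 36) ↔ 5cos(6t); 5·6/(s^2 + 36) ↔ 5sin(6t).

f(t) = -3*exp(6*t) + 5*sin(6*t) + 5*cos(6*t)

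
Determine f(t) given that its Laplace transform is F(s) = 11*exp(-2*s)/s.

f(t) = Heaviside(t - 2)*(11)

The factor e^(-2s) signals a time shift by c = 2 (second shifting theorem).
L{11} = 11/s, so L^-1{11/s} = 11.
Hence the inverse is u(t - 2) times that function evaluated at t - 2.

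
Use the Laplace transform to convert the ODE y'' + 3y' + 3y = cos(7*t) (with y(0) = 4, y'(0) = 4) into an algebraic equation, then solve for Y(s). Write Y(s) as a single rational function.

Apply the Laplace transform to the equation.
With L{y''} = s^2 Y - s·y(0) - y'(0) and L{y'} = sY - y(0), with y(0) = 4, y'(0) = 4: the LHS transforms to (s^2 + 3*s + 3)Y - (4*s + 16).
The right side is L{cos(7*t)} = s/(s^2 + 49).
So (s^2 + 3*s + 3)Y = s/(s^2 + 49) + (4*s + 16).
Solve for Y(s) and write it as one ratio of polynomials.

Y(s) = (4*s^3 + 16*s^2 + 197*s + 784)/(s^4 + 3*s^3 + 52*s^2 + 147*s + 147)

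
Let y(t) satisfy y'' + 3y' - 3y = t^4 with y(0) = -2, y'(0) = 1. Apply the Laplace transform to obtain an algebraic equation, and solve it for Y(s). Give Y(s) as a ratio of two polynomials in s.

Take the Laplace transform of both sides.
Using L{y''} = s^2 Y - s·y(0) - y'(0) and L{y'} = sY - y(0), with y(0) = -2, y'(0) = 1, the left side becomes (s^2 + 3*s - 3)Y - (-2*s - 5).
The right side is L{t^4} = 24/s^5.
So (s^2 + 3*s - 3)Y = 24/s^5 + (-2*s - 5).
Solve for Y(s) and write it as one ratio of polynomials.

Y(s) = (-2*s^6 - 5*s^5 + 24)/(s^7 + 3*s^6 - 3*s^5)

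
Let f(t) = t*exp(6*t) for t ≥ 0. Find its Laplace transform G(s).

L{t} = 1!/s^2 = 1/s^2.
By the first shifting theorem, multiplying by e^(6t) replaces s with s - 6.

G(s) = (s - 6)^(-2)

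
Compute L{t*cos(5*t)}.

L{cos(5t)} = s/(s^2 + 25).
Then apply L{t·g(t)} = -d/ds[G(s)] with G(s) = s/(s^2 + 25):
differentiating 1 time and applying the sign gives (s - 5)*(s + 5)/(s^2 + 25)^2.

(s - 5)*(s + 5)/(s^2 + 25)^2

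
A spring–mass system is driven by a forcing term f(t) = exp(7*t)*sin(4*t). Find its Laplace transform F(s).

F(s) = 4/((s - 7)^2 + 16)

L{sin(4t)} = 4/(s^2 + 16).
By the first shifting theorem, multiplying by e^(7t) replaces s with s - 7.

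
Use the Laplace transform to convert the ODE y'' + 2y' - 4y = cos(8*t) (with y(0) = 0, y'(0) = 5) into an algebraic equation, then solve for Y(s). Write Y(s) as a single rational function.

Y(s) = (5*s^2 + s + 320)/(s^4 + 2*s^3 + 60*s^2 + 128*s - 256)

Apply the Laplace transform to the equation.
With L{y''} = s^2 Y - s·y(0) - y'(0) and L{y'} = sY - y(0), with y(0) = 0, y'(0) = 5: the LHS transforms to (s^2 + 2*s - 4)Y - (5).
The right side is L{cos(8*t)} = s/(s^2 + 64).
So (s^2 + 2*s - 4)Y = s/(s^2 + 64) + (5).
Isolate Y and clear denominators.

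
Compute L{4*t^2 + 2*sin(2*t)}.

4/(s^2 + 4) + 8/s^3

Apply the Laplace transform termwise.
(2)·[L{sin(2t)} = 2/(s^2 + 4)]; (4)·[L{t^2} = 2!/s^3 = 2/s^3].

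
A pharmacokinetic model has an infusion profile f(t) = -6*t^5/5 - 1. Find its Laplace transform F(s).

The transform is linear, so treat each term independently.
L{-1} = -1/s; (-6/5)·[L{t^5} = 5!/s^6 = 120/s^6].

F(s) = -1/s - 144/s^6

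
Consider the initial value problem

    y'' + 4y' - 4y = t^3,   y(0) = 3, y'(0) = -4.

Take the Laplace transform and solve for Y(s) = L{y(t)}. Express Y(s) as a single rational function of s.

Take the Laplace transform of both sides.
With L{y''} = s^2 Y - s·y(0) - y'(0) and L{y'} = sY - y(0), with y(0) = 3, y'(0) = -4: the LHS transforms to (s^2 + 4*s - 4)Y - (3*s + 8).
The right side is L{t^3} = 6/s^4.
So (s^2 + 4*s - 4)Y = 6/s^4 + (3*s + 8).
Solve for Y(s) and write it as one ratio of polynomials.

Y(s) = (3*s^5 + 8*s^4 + 6)/(s^6 + 4*s^5 - 4*s^4)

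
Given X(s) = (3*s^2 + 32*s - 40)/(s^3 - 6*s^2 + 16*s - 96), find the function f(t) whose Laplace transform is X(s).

Factor the denominator: s^3 - 6*s^2 + 16*s - 96 = (s - 6)*(s^2 + 16).
Partial fraction decomposition gives [5/(s - 6)] + [-2*s/(s^2 + 16)] + [20/(s^2 + 16)].
Invert each term: 5/(s - 6) ↔ 5e^(6t); -2·s/(s^2 + 16) ↔ -2cos(4t); 5·4/(s^2 + 16) ↔ 5sin(4t).

f(t) = 5*exp(6*t) + 5*sin(4*t) - 2*cos(4*t)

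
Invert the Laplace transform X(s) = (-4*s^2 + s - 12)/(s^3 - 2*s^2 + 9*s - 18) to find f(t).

f(t) = -2*exp(2*t) - sin(3*t) - 2*cos(3*t)

Factor the denominator: s^3 - 2*s^2 + 9*s - 18 = (s - 2)*(s^2 + 9).
Partial fraction decomposition gives [-2/(s - 2)] + [-2*s/(s^2 + 9)] + [-3/(s^2 + 9)].
Invert each term: -2/(s - 2) ↔ -2e^(2t); -2·s/(s^2 + 9) ↔ -2cos(3t); -1·3/(s^2 + 9) ↔ -sin(3t).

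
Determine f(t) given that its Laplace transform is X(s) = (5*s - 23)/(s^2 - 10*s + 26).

f(t) = 2*exp(5*t)*sin(t) + 5*exp(5*t)*cos(t)

Complete the square in the denominator: s^2 - 10*s + 26 = (s - 5)^2 + 1^2.
Split the numerator to match: 5*s - 23 = 5·(s - 5) + 2·1.
Invert each term: 5·(s - 5)/((s - 5)^2 + 1) ↔ 5e^(5t)cos(t); 2·1/((s - 5)^2 + 1) ↔ 2e^(5t)sin(t).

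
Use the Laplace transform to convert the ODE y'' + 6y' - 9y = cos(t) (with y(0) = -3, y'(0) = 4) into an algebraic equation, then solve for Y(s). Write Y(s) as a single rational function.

Y(s) = (-3*s^3 - 14*s^2 - 2*s - 14)/(s^4 + 6*s^3 - 8*s^2 + 6*s - 9)

Take the Laplace transform of both sides.
Using L{y''} = s^2 Y - s·y(0) - y'(0) and L{y'} = sY - y(0), with y(0) = -3, y'(0) = 4, the left side becomes (s^2 + 6*s - 9)Y - (-3*s - 14).
The right side is L{cos(t)} = s/(s^2 + 1).
So (s^2 + 6*s - 9)Y = s/(s^2 + 1) + (-3*s - 14).
Divide through and combine into a single rational function.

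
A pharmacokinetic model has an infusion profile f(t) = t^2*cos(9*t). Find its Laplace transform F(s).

F(s) = 2*s*(s^2 - 243)/(s^2 + 81)^3

L{cos(9t)} = s/(s^2 + 81).
Then apply L{t^2·g(t)} = (-1)^2 d^2/ds^2[G(s)] with G(s) = s/(s^2 + 81):
differentiating 2 times and applying the sign gives 2*s*(s^2 - 243)/(s^2 + 81)^3.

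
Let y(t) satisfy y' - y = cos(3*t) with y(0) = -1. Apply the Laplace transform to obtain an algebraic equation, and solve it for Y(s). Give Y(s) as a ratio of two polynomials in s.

Take the Laplace transform of both sides.
With L{y'} = sY - y(0) = sY - (-1): the LHS transforms to (s - 1)Y - (-1).
The right side is L{cos(3*t)} = s/(s^2 + 9).
So (s - 1)Y = s/(s^2 + 9) + (-1).
Solve for Y(s) and write it as one ratio of polynomials.

Y(s) = (-s^2 + s - 9)/(s^3 - s^2 + 9*s - 9)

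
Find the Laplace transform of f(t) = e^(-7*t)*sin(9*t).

9/((s + 7)^2 + 81)

L{sin(9t)} = 9/(s^2 + 81).
By the first shifting theorem, multiplying by e^(-7t) replaces s with s + 7.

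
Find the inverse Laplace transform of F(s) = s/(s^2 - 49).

cosh(7*t)

Since L{cosh(7t)} = s/(s^2 - 49), the inverse is cosh(7*t).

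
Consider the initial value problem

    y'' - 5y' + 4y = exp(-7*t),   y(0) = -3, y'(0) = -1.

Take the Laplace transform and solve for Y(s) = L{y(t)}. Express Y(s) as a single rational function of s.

Transform both sides with L{·}.
The derivative rules (L{y''} = s^2 Y - s·y(0) - y'(0) and L{y'} = sY - y(0), with y(0) = -3, y'(0) = -1) turn the left side into (s^2 - 5*s + 4)Y - (-3*s + 14).
The right side is L{exp(-7*t)} = 1/(s + 7).
So (s^2 - 5*s + 4)Y = 1/(s + 7) + (-3*s + 14).
Solve for Y(s) and write it as one ratio of polynomials.

Y(s) = (-3*s^2 - 7*s + 99)/(s^3 + 2*s^2 - 31*s + 28)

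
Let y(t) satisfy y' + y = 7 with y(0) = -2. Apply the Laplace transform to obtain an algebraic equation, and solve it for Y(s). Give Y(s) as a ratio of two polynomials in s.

Apply the Laplace transform to the equation.
With L{y'} = sY - y(0) = sY - (-2): the LHS transforms to (s + 1)Y - (-2).
The right side is L{7} = 7/s.
So (s + 1)Y = 7/s + (-2).
Solve for Y(s) and write it as one ratio of polynomials.

Y(s) = (-2*s + 7)/(s^2 + s)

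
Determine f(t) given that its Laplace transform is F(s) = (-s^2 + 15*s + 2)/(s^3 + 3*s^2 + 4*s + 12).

Factor the denominator: s^3 + 3*s^2 + 4*s + 12 = (s + 3)*(s^2 + 4).
Partial fraction decomposition gives [-4/(s + 3)] + [3*s/(s^2 + 4)] + [6/(s^2 + 4)].
Invert each term: -4/(s + 3) ↔ -4e^(-3t); 3·s/(s^2 + 4) ↔ 3cos(2t); 3·2/(s^2 + 4) ↔ 3sin(2t).

f(t) = 3*sin(2*t) + 3*cos(2*t) - 4*exp(-3*t)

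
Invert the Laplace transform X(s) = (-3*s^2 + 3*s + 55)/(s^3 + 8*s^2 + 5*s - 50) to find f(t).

Factor the denominator: s^3 + 8*s^2 + 5*s - 50 = (s - 2)*(s + 5)^2.
Partial fraction decomposition gives [-4/(s + 5)] + [5/(s + 5)^2] + [1/(s - 2)].
Invert each term: -4/(s + 5) ↔ -4e^(-5t); 5/(s + 5)^2 ↔ 5t·e^(-5t); 1/(s - 2) ↔ e^(2t).

f(t) = 5*t*exp(-5*t) + exp(2*t) - 4*exp(-5*t)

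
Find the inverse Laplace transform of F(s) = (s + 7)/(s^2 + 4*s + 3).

Factor the denominator: s^2 + 4*s + 3 = (s + 1)*(s + 3).
Partial fraction decomposition gives [-2/(s + 3)] + [3/(s + 1)].
Invert each term: -2/(s + 3) ↔ -2e^(-3t); 3/(s + 1) ↔ 3e^(-t).

3*exp(-t) - 2*exp(-3*t)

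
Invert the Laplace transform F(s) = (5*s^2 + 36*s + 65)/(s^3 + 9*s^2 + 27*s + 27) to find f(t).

Factor the denominator: s^3 + 9*s^2 + 27*s + 27 = (s + 3)^3.
Partial fraction decomposition gives [5/(s + 3)] + [6/(s + 3)^2] + [2/(s + 3)^3].
Invert each term: 5/(s + 3) ↔ 5e^(-3t); 6/(s + 3)^2 ↔ 6t·e^(-3t); 2/(s + 3)^3 ↔ (1)t^2·e^(-3t).

f(t) = t^2*exp(-3*t) + 6*t*exp(-3*t) + 5*exp(-3*t)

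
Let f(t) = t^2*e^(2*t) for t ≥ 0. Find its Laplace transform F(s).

F(s) = 2/(s - 2)^3

L{e^(2t)} = 1/(s - 2).
Then apply L{t^2·g(t)} = (-1)^2 d^2/ds^2[G(s)] with G(s) = 1/(s - 2):
differentiating 2 times and applying the sign gives 2/(s - 2)^3.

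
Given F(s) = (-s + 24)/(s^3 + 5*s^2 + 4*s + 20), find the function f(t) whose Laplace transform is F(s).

f(t) = 2*sin(2*t) - cos(2*t) + exp(-5*t)

Factor the denominator: s^3 + 5*s^2 + 4*s + 20 = (s + 5)*(s^2 + 4).
Partial fraction decomposition gives [1/(s + 5)] + [-s/(s^2 + 4)] + [4/(s^2 + 4)].
Invert each term: 1/(s + 5) ↔ e^(-5t); -1·s/(s^2 + 4) ↔ -cos(2t); 2·2/(s^2 + 4) ↔ 2sin(2t).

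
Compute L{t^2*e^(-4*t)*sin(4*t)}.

8*(3*s^2 + 24*s + 32)/(s^2 + 8*s + 32)^3

L{sin(4t)} = 4/(s^2 + 16).
Multiplying by e^(-4t) shifts s → s + 4, so L{e^(-4*t)*sin(4*t)} = 4/((s + 4)^2 + 16).
Then apply L{t^2·g(t)} = (-1)^2 d^2/ds^2[G(s)] with G(s) = 4/((s + 4)^2 + 16):
differentiating 2 times and applying the sign gives 8*(3*s^2 + 24*s + 32)/(s^2 + 8*s + 32)^3.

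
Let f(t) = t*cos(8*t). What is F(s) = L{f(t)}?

F(s) = (s - 8)*(s + 8)/(s^2 + 64)^2

L{cos(8t)} = s/(s^2 + 64).
Then apply L{t·g(t)} = -d/ds[G(s)] with G(s) = s/(s^2 + 64):
differentiating 1 time and applying the sign gives (s - 8)*(s + 8)/(s^2 + 64)^2.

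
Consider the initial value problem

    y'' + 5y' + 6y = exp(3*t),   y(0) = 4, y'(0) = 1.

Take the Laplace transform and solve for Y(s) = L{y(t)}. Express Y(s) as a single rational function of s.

Take the Laplace transform of both sides.
With L{y''} = s^2 Y - s·y(0) - y'(0) and L{y'} = sY - y(0), with y(0) = 4, y'(0) = 1: the LHS transforms to (s^2 + 5*s + 6)Y - (4*s + 21).
The right side is L{exp(3*t)} = 1/(s - 3).
So (s^2 + 5*s + 6)Y = 1/(s - 3) + (4*s + 21).
Solve for Y(s) and write it as one ratio of polynomials.

Y(s) = (4*s^2 + 9*s - 62)/(s^3 + 2*s^2 - 9*s - 18)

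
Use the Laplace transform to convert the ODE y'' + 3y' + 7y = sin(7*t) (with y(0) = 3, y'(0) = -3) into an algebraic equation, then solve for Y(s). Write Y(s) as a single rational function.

Y(s) = (3*s^3 + 6*s^2 + 147*s + 301)/(s^4 + 3*s^3 + 56*s^2 + 147*s + 343)

Take the Laplace transform of both sides.
Using L{y''} = s^2 Y - s·y(0) - y'(0) and L{y'} = sY - y(0), with y(0) = 3, y'(0) = -3, the left side becomes (s^2 + 3*s + 7)Y - (3*s + 6).
The right side is L{sin(7*t)} = 7/(s^2 + 49).
So (s^2 + 3*s + 7)Y = 7/(s^2 + 49) + (3*s + 6).
Divide through and combine into a single rational function.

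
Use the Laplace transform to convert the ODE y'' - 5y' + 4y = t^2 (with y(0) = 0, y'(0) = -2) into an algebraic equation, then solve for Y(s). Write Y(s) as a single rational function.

Y(s) = (-2*s^2 - 2*s - 2)/(s^4 - 4*s^3)

Laplace-transform each side.
The derivative rules (L{y''} = s^2 Y - s·y(0) - y'(0) and L{y'} = sY - y(0), with y(0) = 0, y'(0) = -2) turn the left side into (s^2 - 5*s + 4)Y - (-2).
The right side is L{t^2} = 2/s^3.
So (s^2 - 5*s + 4)Y = 2/s^3 + (-2).
Isolate Y and clear denominators.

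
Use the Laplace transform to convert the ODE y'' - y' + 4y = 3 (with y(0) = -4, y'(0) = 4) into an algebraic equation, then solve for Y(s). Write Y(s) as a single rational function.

Y(s) = (-4*s^2 + 8*s + 3)/(s^3 - s^2 + 4*s)

Transform both sides with L{·}.
The derivative rules (L{y''} = s^2 Y - s·y(0) - y'(0) and L{y'} = sY - y(0), with y(0) = -4, y'(0) = 4) turn the left side into (s^2 - s + 4)Y - (-4*s + 8).
The right side is L{3} = 3/s.
So (s^2 - s + 4)Y = 3/s + (-4*s + 8).
Isolate Y and clear denominators.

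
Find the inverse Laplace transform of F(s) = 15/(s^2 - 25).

Since L{sinh(5t)} = 5/(s^2 - 25), the inverse is sinh(5*t), scaled by 3.

3*sinh(5*t)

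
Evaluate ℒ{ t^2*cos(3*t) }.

L{cos(3t)} = s/(s^2 + 9).
Then apply L{t^2·g(t)} = (-1)^2 d^2/ds^2[G(s)] with G(s) = s/(s^2 + 9):
differentiating 2 times and applying the sign gives 2*s*(s^2 - 27)/(s^2 + 9)^3.

2*s*(s^2 - 27)/(s^2 + 9)^3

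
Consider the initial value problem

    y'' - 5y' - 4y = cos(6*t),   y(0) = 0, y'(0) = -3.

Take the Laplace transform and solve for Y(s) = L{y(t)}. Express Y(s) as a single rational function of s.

Take the Laplace transform of both sides.
With L{y''} = s^2 Y - s·y(0) - y'(0) and L{y'} = sY - y(0), with y(0) = 0, y'(0) = -3: the LHS transforms to (s^2 - 5*s - 4)Y - (-3).
The right side is L{cos(6*t)} = s/(s^2 + 36).
So (s^2 - 5*s - 4)Y = s/(s^2 + 36) + (-3).
Isolate Y and clear denominators.

Y(s) = (-3*s^2 + s - 108)/(s^4 - 5*s^3 + 32*s^2 - 180*s - 144)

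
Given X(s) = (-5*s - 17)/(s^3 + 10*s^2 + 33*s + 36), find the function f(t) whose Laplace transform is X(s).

Factor the denominator: s^3 + 10*s^2 + 33*s + 36 = (s + 3)^2*(s + 4).
Partial fraction decomposition gives [-3/(s + 3)] + [-2/(s + 3)^2] + [3/(s + 4)].
Invert each term: -3/(s + 3) ↔ -3e^(-3t); -2/(s + 3)^2 ↔ -2t·e^(-3t); 3/(s + 4) ↔ 3e^(-4t).

f(t) = -2*t*exp(-3*t) - 3*exp(-3*t) + 3*exp(-4*t)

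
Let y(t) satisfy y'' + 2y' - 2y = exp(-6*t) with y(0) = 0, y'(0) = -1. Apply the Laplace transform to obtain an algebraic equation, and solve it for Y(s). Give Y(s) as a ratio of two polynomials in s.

Y(s) = (-s - 5)/(s^3 + 8*s^2 + 10*s - 12)

Take the Laplace transform of both sides.
The derivative rules (L{y''} = s^2 Y - s·y(0) - y'(0) and L{y'} = sY - y(0), with y(0) = 0, y'(0) = -1) turn the left side into (s^2 + 2*s - 2)Y - (-1).
The right side is L{exp(-6*t)} = 1/(s + 6).
So (s^2 + 2*s - 2)Y = 1/(s + 6) + (-1).
Isolate Y and clear denominators.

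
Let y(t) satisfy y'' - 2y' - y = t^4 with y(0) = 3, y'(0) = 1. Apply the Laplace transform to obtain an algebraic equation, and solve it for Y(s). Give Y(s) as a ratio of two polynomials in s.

Laplace-transform each side.
Using L{y''} = s^2 Y - s·y(0) - y'(0) and L{y'} = sY - y(0), with y(0) = 3, y'(0) = 1, the left side becomes (s^2 - 2*s - 1)Y - (3*s - 5).
The right side is L{t^4} = 24/s^5.
So (s^2 - 2*s - 1)Y = 24/s^5 + (3*s - 5).
Divide through and combine into a single rational function.

Y(s) = (3*s^6 - 5*s^5 + 24)/(s^7 - 2*s^6 - s^5)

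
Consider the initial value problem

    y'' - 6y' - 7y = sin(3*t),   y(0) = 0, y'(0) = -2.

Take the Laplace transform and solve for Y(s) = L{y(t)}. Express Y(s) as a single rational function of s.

Transform both sides with L{·}.
With L{y''} = s^2 Y - s·y(0) - y'(0) and L{y'} = sY - y(0), with y(0) = 0, y'(0) = -2: the LHS transforms to (s^2 - 6*s - 7)Y - (-2).
The right side is L{sin(3*t)} = 3/(s^2 + 9).
So (s^2 - 6*s - 7)Y = 3/(s^2 + 9) + (-2).
Isolate Y and clear denominators.

Y(s) = (-2*s^2 - 15)/(s^4 - 6*s^3 + 2*s^2 - 54*s - 63)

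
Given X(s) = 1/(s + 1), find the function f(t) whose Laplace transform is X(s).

Since L{e^(-t)} = 1/(s + 1), the inverse is e^(-t).

f(t) = exp(-t)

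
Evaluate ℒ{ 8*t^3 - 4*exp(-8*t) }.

The transform is linear, so treat each term independently.
(-4)·[L{e^(-8t)} = 1/(s + 8)]; (8)·[L{t^3} = 3!/s^4 = 6/s^4].

-4/(s + 8) + 48/s^4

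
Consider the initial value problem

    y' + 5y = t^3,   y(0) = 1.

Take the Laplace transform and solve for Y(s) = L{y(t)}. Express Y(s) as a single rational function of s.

Y(s) = (s^4 + 6)/(s^5 + 5*s^4)

Laplace-transform each side.
The derivative rules (L{y'} = sY - y(0) = sY - 1) turn the left side into (s + 5)Y - (1).
The right side is L{t^3} = 6/s^4.
So (s + 5)Y = 6/s^4 + (1).
Divide through and combine into a single rational function.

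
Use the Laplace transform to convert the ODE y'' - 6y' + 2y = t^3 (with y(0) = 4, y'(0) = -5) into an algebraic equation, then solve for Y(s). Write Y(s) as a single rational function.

Transform both sides with L{·}.
With L{y''} = s^2 Y - s·y(0) - y'(0) and L{y'} = sY - y(0), with y(0) = 4, y'(0) = -5: the LHS transforms to (s^2 - 6*s + 2)Y - (4*s - 29).
The right side is L{t^3} = 6/s^4.
So (s^2 - 6*s + 2)Y = 6/s^4 + (4*s - 29).
Divide through and combine into a single rational function.

Y(s) = (4*s^5 - 29*s^4 + 6)/(s^6 - 6*s^5 + 2*s^4)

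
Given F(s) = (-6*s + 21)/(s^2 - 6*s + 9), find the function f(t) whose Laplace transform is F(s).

Factor the denominator: s^2 - 6*s + 9 = (s - 3)^2.
Partial fraction decomposition gives [-6/(s - 3)] + [3/(s - 3)^2].
Invert each term: -6/(s - 3) ↔ -6e^(3t); 3/(s - 3)^2 ↔ 3t·e^(3t).

f(t) = 3*t*exp(3*t) - 6*exp(3*t)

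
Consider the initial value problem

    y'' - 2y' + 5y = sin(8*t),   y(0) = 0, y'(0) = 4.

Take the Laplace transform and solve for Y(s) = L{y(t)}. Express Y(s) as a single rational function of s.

Apply the Laplace transform to the equation.
The derivative rules (L{y''} = s^2 Y - s·y(0) - y'(0) and L{y'} = sY - y(0), with y(0) = 0, y'(0) = 4) turn the left side into (s^2 - 2*s + 5)Y - (4).
The right side is L{sin(8*t)} = 8/(s^2 + 64).
So (s^2 - 2*s + 5)Y = 8/(s^2 + 64) + (4).
Divide through and combine into a single rational function.

Y(s) = (4*s^2 + 264)/(s^4 - 2*s^3 + 69*s^2 - 128*s + 320)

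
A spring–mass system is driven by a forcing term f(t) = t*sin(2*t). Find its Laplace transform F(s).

L{sin(2t)} = 2/(s^2 + 4).
Then apply L{t·g(t)} = -d/ds[G(s)] with G(s) = 2/(s^2 + 4):
differentiating 1 time and applying the sign gives 4*s/(s^2 + 4)^2.

F(s) = 4*s/(s^2 + 4)^2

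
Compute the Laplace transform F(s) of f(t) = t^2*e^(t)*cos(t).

L{cos(t)} = s/(s^2 + 1).
Multiplying by e^(t) shifts s → s - 1, so L{e^(t)*cos(t)} = (s - 1)/((s - 1)^2 + 1).
Then apply L{t^2·g(t)} = (-1)^2 d^2/ds^2[G(s)] with G(s) = (s - 1)/((s - 1)^2 + 1):
differentiating 2 times and applying the sign gives 2*(s - 1)*(s^2 - 2*s - 2)/(s^2 - 2*s + 2)^3.

F(s) = 2*(s - 1)*(s^2 - 2*s - 2)/(s^2 - 2*s + 2)^3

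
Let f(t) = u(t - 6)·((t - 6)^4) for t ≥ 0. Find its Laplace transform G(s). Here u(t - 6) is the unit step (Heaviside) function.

G(s) = 24*exp(-6*s)/s^5

By the second shifting theorem, L{u(t - c)·g(t - c)} = e^(-cs)·H(s) with c = 6 and H(s) = L{g(t)}.
L{t^4} = 4!/s^5 = 24/s^5.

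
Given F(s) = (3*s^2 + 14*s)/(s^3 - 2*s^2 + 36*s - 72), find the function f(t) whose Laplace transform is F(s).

f(t) = exp(2*t) + 3*sin(6*t) + 2*cos(6*t)

Factor the denominator: s^3 - 2*s^2 + 36*s - 72 = (s - 2)*(s^2 + 36).
Partial fraction decomposition gives [1/(s - 2)] + [2*s/(s^2 + 36)] + [18/(s^2 + 36)].
Invert each term: 1/(s - 2) ↔ e^(2t); 2·s/(s^2 + 36) ↔ 2cos(6t); 3·6/(s^2 + 36) ↔ 3sin(6t).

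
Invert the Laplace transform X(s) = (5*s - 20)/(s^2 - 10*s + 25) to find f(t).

f(t) = 5*t*exp(5*t) + 5*exp(5*t)

Factor the denominator: s^2 - 10*s + 25 = (s - 5)^2.
Partial fraction decomposition gives [5/(s - 5)] + [5/(s - 5)^2].
Invert each term: 5/(s - 5) ↔ 5e^(5t); 5/(s - 5)^2 ↔ 5t·e^(5t).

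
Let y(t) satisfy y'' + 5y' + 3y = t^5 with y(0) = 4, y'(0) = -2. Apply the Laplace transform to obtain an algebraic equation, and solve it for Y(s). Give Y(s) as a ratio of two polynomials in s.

Y(s) = (4*s^7 + 18*s^6 + 120)/(s^8 + 5*s^7 + 3*s^6)

Laplace-transform each side.
Using L{y''} = s^2 Y - s·y(0) - y'(0) and L{y'} = sY - y(0), with y(0) = 4, y'(0) = -2, the left side becomes (s^2 + 5*s + 3)Y - (4*s + 18).
The right side is L{t^5} = 120/s^6.
So (s^2 + 5*s + 3)Y = 120/s^6 + (4*s + 18).
Solve for Y(s) and write it as one ratio of polynomials.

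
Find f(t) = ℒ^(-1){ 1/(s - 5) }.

f(t) = exp(5*t)

Since L{e^(5t)} = 1/(s - 5), the inverse is e^(5*t).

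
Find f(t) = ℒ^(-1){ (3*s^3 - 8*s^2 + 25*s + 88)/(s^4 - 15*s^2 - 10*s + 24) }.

Factor the denominator: s^4 - 15*s^2 - 10*s + 24 = (s - 4)*(s - 1)*(s + 2)*(s + 3).
Partial fraction decomposition gives [-3/(s - 1)] + [2/(s - 4)] + [5/(s + 3)] + [-1/(s + 2)].
Invert each term: -3/(s - 1) ↔ -3e^(t); 2/(s - 4) ↔ 2e^(4t); 5/(s + 3) ↔ 5e^(-3t); -1/(s + 2) ↔ -e^(-2t).

f(t) = 2*exp(4*t) - 3*exp(t) - exp(-2*t) + 5*exp(-3*t)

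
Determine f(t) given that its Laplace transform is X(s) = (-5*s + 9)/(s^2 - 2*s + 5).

Complete the square in the denominator: s^2 - 2*s + 5 = (s - 1)^2 + 2^2.
Split the numerator to match: -5*s + 9 = -5·(s - 1) + 2·2.
Invert each term: -5·(s - 1)/((s - 1)^2 + 4) ↔ -5e^(t)cos(2t); 2·2/((s - 1)^2 + 4) ↔ 2e^(t)sin(2t).

f(t) = 2*exp(t)*sin(2*t) - 5*exp(t)*cos(2*t)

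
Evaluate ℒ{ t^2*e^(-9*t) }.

L{e^(-9t)} = 1/(s + 9).
Then apply L{t^2·g(t)} = (-1)^2 d^2/ds^2[G(s)] with G(s) = 1/(s + 9):
differentiating 2 times and applying the sign gives 2/(s + 9)^3.

2/(s + 9)^3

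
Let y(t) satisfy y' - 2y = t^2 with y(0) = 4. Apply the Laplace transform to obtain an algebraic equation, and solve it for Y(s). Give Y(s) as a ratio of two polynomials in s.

Take the Laplace transform of both sides.
With L{y'} = sY - y(0) = sY - 4: the LHS transforms to (s - 2)Y - (4).
The right side is L{t^2} = 2/s^3.
So (s - 2)Y = 2/s^3 + (4).
Isolate Y and clear denominators.

Y(s) = (4*s^3 + 2)/(s^4 - 2*s^3)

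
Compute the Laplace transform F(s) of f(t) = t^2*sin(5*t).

L{sin(5t)} = 5/(s^2 + 25).
Then apply L{t^2·g(t)} = (-1)^2 d^2/ds^2[G(s)] with G(s) = 5/(s^2 + 25):
differentiating 2 times and applying the sign gives 10*(3*s^2 - 25)/(s^2 + 25)^3.

F(s) = 10*(3*s^2 - 25)/(s^2 + 25)^3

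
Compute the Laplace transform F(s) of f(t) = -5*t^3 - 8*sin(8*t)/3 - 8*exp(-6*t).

F(s) = -64/(3*(s^2 + 64)) - 8/(s + 6) - 30/s^4

The transform is linear, so treat each term independently.
(-8)·[L{e^(-6t)} = 1/(s + 6)]; (-5)·[L{t^3} = 3!/s^4 = 6/s^4]; (-8/3)·[L{sin(8t)} = 8/(s^2 + 64)].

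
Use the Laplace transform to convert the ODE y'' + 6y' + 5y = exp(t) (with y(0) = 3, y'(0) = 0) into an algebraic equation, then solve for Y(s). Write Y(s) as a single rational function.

Apply the Laplace transform to the equation.
With L{y''} = s^2 Y - s·y(0) - y'(0) and L{y'} = sY - y(0), with y(0) = 3, y'(0) = 0: the LHS transforms to (s^2 + 6*s + 5)Y - (3*s + 18).
The right side is L{exp(t)} = 1/(s - 1).
So (s^2 + 6*s + 5)Y = 1/(s - 1) + (3*s + 18).
Divide through and combine into a single rational function.

Y(s) = (3*s^2 + 15*s - 17)/(s^3 + 5*s^2 - s - 5)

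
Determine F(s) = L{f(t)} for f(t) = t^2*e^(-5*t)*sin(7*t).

L{sin(7t)} = 7/(s^2 + 49).
Multiplying by e^(-5t) shifts s → s + 5, so L{e^(-5*t)*sin(7*t)} = 7/((s + 5)^2 + 49).
Then apply L{t^2·g(t)} = (-1)^2 d^2/ds^2[G(s)] with G(s) = 7/((s + 5)^2 + 49):
differentiating 2 times and applying the sign gives 14*(3*s^2 + 30*s + 26)/(s^2 + 10*s + 74)^3.

F(s) = 14*(3*s^2 + 30*s + 26)/(s^2 + 10*s + 74)^3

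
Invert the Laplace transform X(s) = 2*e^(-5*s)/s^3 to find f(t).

f(t) = Heaviside(t - 5)*((t - 5)^2)

The factor e^(-5s) signals a time shift by c = 5 (second shifting theorem).
L{t^2} = 2!/s^3 = 2/s^3, so L^-1{2/s^3} = t^2.
Hence the inverse is u(t - 5) times that function evaluated at t - 5.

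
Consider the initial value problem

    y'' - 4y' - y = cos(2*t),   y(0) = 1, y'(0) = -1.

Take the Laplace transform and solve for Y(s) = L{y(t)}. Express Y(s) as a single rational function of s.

Apply the Laplace transform to the equation.
Using L{y''} = s^2 Y - s·y(0) - y'(0) and L{y'} = sY - y(0), with y(0) = 1, y'(0) = -1, the left side becomes (s^2 - 4*s - 1)Y - (s - 5).
The right side is L{cos(2*t)} = s/(s^2 + 4).
So (s^2 - 4*s - 1)Y = s/(s^2 + 4) + (s - 5).
Divide through and combine into a single rational function.

Y(s) = (s^3 - 5*s^2 + 5*s - 20)/(s^4 - 4*s^3 + 3*s^2 - 16*s - 4)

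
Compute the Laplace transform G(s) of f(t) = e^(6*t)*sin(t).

L{sin(t)} = 1/(s^2 + 1).
By the first shifting theorem, multiplying by e^(6t) replaces s with s - 6.

G(s) = 1/((s - 6)^2 + 1)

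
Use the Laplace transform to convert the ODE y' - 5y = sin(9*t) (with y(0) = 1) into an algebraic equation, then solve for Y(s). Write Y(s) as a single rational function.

Laplace-transform each side.
The derivative rules (L{y'} = sY - y(0) = sY - 1) turn the left side into (s - 5)Y - (1).
The right side is L{sin(9*t)} = 9/(s^2 + 81).
So (s - 5)Y = 9/(s^2 + 81) + (1).
Solve for Y(s) and write it as one ratio of polynomials.

Y(s) = (s^2 + 90)/(s^3 - 5*s^2 + 81*s - 405)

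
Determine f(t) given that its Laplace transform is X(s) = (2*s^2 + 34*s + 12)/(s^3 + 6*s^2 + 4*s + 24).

f(t) = 2*sin(2*t) + 5*cos(2*t) - 3*exp(-6*t)

Factor the denominator: s^3 + 6*s^2 + 4*s + 24 = (s + 6)*(s^2 + 4).
Partial fraction decomposition gives [-3/(s + 6)] + [5*s/(s^2 + 4)] + [4/(s^2 + 4)].
Invert each term: -3/(s + 6) ↔ -3e^(-6t); 5·s/(s^2 + 4) ↔ 5cos(2t); 2·2/(s^2 + 4) ↔ 2sin(2t).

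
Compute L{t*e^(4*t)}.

(s - 4)^(-2)

L{e^(4t)} = 1/(s - 4).
Then apply L{t·g(t)} = -d/ds[G(s)] with G(s) = 1/(s - 4):
differentiating 1 time and applying the sign gives (s - 4)^(-2).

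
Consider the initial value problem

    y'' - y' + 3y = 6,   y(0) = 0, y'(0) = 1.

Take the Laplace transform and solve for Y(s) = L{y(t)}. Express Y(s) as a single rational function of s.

Y(s) = (s + 6)/(s^3 - s^2 + 3*s)

Apply the Laplace transform to the equation.
With L{y''} = s^2 Y - s·y(0) - y'(0) and L{y'} = sY - y(0), with y(0) = 0, y'(0) = 1: the LHS transforms to (s^2 - s + 3)Y - (1).
The right side is L{6} = 6/s.
So (s^2 - s + 3)Y = 6/s + (1).
Divide through and combine into a single rational function.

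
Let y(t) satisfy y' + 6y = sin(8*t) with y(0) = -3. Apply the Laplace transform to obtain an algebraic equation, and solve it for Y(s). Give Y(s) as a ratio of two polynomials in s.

Transform both sides with L{·}.
Using L{y'} = sY - y(0) = sY - (-3), the left side becomes (s + 6)Y - (-3).
The right side is L{sin(8*t)} = 8/(s^2 + 64).
So (s + 6)Y = 8/(s^2 + 64) + (-3).
Isolate Y and clear denominators.

Y(s) = (-3*s^2 - 184)/(s^3 + 6*s^2 + 64*s + 384)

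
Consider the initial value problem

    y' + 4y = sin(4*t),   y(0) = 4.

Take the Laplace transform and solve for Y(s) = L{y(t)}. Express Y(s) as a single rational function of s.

Y(s) = (4*s^2 + 68)/(s^3 + 4*s^2 + 16*s + 64)

Transform both sides with L{·}.
The derivative rules (L{y'} = sY - y(0) = sY - 4) turn the left side into (s + 4)Y - (4).
The right side is L{sin(4*t)} = 4/(s^2 + 16).
So (s + 4)Y = 4/(s^2 + 16) + (4).
Solve for Y(s) and write it as one ratio of polynomials.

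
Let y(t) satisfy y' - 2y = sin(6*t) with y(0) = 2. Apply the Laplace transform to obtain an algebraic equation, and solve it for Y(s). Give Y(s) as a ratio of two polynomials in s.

Transform both sides with L{·}.
With L{y'} = sY - y(0) = sY - 2: the LHS transforms to (s - 2)Y - (2).
The right side is L{sin(6*t)} = 6/(s^2 + 36).
So (s - 2)Y = 6/(s^2 + 36) + (2).
Isolate Y and clear denominators.

Y(s) = (2*s^2 + 78)/(s^3 - 2*s^2 + 36*s - 72)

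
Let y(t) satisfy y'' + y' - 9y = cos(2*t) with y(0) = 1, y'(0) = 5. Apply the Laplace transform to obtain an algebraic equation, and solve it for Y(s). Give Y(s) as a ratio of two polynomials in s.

Y(s) = (s^3 + 6*s^2 + 5*s + 24)/(s^4 + s^3 - 5*s^2 + 4*s - 36)

Transform both sides with L{·}.
With L{y''} = s^2 Y - s·y(0) - y'(0) and L{y'} = sY - y(0), with y(0) = 1, y'(0) = 5: the LHS transforms to (s^2 + s - 9)Y - (s + 6).
The right side is L{cos(2*t)} = s/(s^2 + 4).
So (s^2 + s - 9)Y = s/(s^2 + 4) + (s + 6).
Solve for Y(s) and write it as one ratio of polynomials.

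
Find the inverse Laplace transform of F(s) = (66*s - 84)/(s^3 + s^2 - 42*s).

Factor the denominator: s^3 + s^2 - 42*s = s*(s - 6)*(s + 7).
Partial fraction decomposition gives [4/(s - 6)] + [-6/(s + 7)] + [2/s].
Invert each term: 4/(s - 6) ↔ 4e^(6t); -6/(s + 7) ↔ -6e^(-7t); 2/(s - 0) ↔ 2e^(0t).

4*exp(6*t) + 2 - 6*exp(-7*t)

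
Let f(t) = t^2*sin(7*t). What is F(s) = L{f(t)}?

L{sin(7t)} = 7/(s^2 + 49).
Then apply L{t^2·g(t)} = (-1)^2 d^2/ds^2[G(s)] with G(s) = 7/(s^2 + 49):
differentiating 2 times and applying the sign gives 14*(3*s^2 - 49)/(s^2 + 49)^3.

F(s) = 14*(3*s^2 - 49)/(s^2 + 49)^3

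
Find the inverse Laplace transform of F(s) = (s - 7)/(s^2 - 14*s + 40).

exp(7*t)*cosh(3*t)

Rewrite the denominator: s^2 - 14*s + 40 = (s - 7)^2 - 9.
The form in (s - 7) signals a first-shifting-theorem factor e^(7t).
Since L{cosh(3t)} = s/(s^2 - 9), the inverse is e^(7*t)*cosh(3*t).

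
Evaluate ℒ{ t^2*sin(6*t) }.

36*(s^2 - 12)/(s^2 + 36)^3

L{sin(6t)} = 6/(s^2 + 36).
Then apply L{t^2·g(t)} = (-1)^2 d^2/ds^2[G(s)] with G(s) = 6/(s^2 + 36):
differentiating 2 times and applying the sign gives 36*(s^2 - 12)/(s^2 + 36)^3.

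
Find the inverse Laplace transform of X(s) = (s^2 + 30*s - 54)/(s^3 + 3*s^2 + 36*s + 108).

Factor the denominator: s^3 + 3*s^2 + 36*s + 108 = (s + 3)*(s^2 + 36).
Partial fraction decomposition gives [-3/(s + 3)] + [4*s/(s^2 + 36)] + [18/(s^2 + 36)].
Invert each term: -3/(s + 3) ↔ -3e^(-3t); 4·s/(s^2 + 36) ↔ 4cos(6t); 3·6/(s^2 + 36) ↔ 3sin(6t).

3*sin(6*t) + 4*cos(6*t) - 3*exp(-3*t)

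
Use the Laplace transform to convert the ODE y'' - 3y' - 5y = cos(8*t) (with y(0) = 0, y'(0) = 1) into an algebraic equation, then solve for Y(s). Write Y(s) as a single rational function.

Y(s) = (s^2 + s + 64)/(s^4 - 3*s^3 + 59*s^2 - 192*s - 320)

Transform both sides with L{·}.
With L{y''} = s^2 Y - s·y(0) - y'(0) and L{y'} = sY - y(0), with y(0) = 0, y'(0) = 1: the LHS transforms to (s^2 - 3*s - 5)Y - (1).
The right side is L{cos(8*t)} = s/(s^2 + 64).
So (s^2 - 3*s - 5)Y = s/(s^2 + 64) + (1).
Divide through and combine into a single rational function.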